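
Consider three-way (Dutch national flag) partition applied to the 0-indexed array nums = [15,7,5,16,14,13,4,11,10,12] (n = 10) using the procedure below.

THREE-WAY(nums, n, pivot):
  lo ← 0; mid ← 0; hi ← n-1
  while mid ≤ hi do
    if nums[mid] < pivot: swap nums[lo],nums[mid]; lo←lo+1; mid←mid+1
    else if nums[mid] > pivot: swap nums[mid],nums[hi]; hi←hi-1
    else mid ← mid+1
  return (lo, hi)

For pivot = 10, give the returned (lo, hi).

lo=0 mid=0 hi=9
15>10: swap(0,9), hi=8 ⇒ [12,7,5,16,14,13,4,11,10,15]
12>10: swap(0,8), hi=7 ⇒ [10,7,5,16,14,13,4,11,12,15]
10=10: mid=1
7<10: swap(0,1), lo=1 mid=2 ⇒ [7,10,5,16,14,13,4,11,12,15]
5<10: swap(1,2), lo=2 mid=3 ⇒ [7,5,10,16,14,13,4,11,12,15]
16>10: swap(3,7), hi=6 ⇒ [7,5,10,11,14,13,4,16,12,15]
11>10: swap(3,6), hi=5 ⇒ [7,5,10,4,14,13,11,16,12,15]
4<10: swap(2,3), lo=3 mid=4 ⇒ [7,5,4,10,14,13,11,16,12,15]
14>10: swap(4,5), hi=4 ⇒ [7,5,4,10,13,14,11,16,12,15]
13>10: swap(4,4), hi=3 ⇒ [7,5,4,10,13,14,11,16,12,15]
done. lo=3 hi=3; nums=[7,5,4,10,13,14,11,16,12,15]

(3, 3)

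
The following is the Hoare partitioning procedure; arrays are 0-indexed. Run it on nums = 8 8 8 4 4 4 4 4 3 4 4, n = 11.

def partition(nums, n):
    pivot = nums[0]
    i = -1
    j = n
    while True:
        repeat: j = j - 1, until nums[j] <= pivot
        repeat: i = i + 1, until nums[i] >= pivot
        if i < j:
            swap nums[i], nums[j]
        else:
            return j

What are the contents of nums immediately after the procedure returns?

4 4 3 4 4 4 4 4 8 8 8

pivot = nums[0] = 8; i = -1, j = 11
j→10 (nums[10]=4≤8), i→0 (nums[0]=8≥8); i<j, swap → 4 8 8 4 4 4 4 4 3 4 8
j→9 (nums[9]=4≤8), i→1 (nums[1]=8≥8); i<j, swap → 4 4 8 4 4 4 4 4 3 8 8
j→8 (nums[8]=3≤8), i→2 (nums[2]=8≥8); i<j, swap → 4 4 3 4 4 4 4 4 8 8 8
j→7, i→8; i≥j, return j=7. nums = 4 4 3 4 4 4 4 4 8 8 8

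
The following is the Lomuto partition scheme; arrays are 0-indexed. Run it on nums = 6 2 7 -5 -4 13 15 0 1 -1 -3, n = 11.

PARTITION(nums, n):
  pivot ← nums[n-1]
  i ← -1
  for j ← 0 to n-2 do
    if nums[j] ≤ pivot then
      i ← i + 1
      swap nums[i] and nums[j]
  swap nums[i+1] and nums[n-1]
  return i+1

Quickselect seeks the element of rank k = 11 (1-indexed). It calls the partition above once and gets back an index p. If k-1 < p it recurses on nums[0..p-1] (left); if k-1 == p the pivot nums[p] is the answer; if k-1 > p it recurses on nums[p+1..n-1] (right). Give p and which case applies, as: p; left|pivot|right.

pivot=-3, i=-1
j=0: 6>-3, skip
j=1: 2>-3, skip
j=2: 7>-3, skip
j=3: -5≤-3, i=0, swap(0,3) ⇒ -5 2 7 6 -4 13 15 0 1 -1 -3
j=4: -4≤-3, i=1, swap(1,4) ⇒ -5 -4 7 6 2 13 15 0 1 -1 -3
j=5: 13>-3, skip
j=6: 15>-3, skip
j=7: 0>-3, skip
j=8: 1>-3, skip
j=9: -1>-3, skip
swap(2,10) ⇒ -5 -4 -3 6 2 13 15 0 1 -1 7; return 2
p = 2; k-1 = 10 > 2 ⇒ right

2; right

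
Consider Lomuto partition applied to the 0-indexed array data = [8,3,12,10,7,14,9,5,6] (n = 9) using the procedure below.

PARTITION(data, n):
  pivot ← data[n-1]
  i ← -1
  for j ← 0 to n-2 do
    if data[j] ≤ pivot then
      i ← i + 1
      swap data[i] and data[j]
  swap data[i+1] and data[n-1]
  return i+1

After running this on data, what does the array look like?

[3,5,6,10,7,14,9,8,12]

pivot = data[8] = 6; i = -1
j=0: data[0]=8 > 6 → no swap
j=1: data[1]=3 ≤ 6 → i=0, swap data[0],data[1] → [3,8,12,10,7,14,9,5,6]
j=2: data[2]=12 > 6 → no swap
j=3: data[3]=10 > 6 → no swap
j=4: data[4]=7 > 6 → no swap
j=5: data[5]=14 > 6 → no swap
j=6: data[6]=9 > 6 → no swap
j=7: data[7]=5 ≤ 6 → i=1, swap data[1],data[7] → [3,5,12,10,7,14,9,8,6]
final swap data[2],data[8] → [3,5,6,10,7,14,9,8,12]; return 2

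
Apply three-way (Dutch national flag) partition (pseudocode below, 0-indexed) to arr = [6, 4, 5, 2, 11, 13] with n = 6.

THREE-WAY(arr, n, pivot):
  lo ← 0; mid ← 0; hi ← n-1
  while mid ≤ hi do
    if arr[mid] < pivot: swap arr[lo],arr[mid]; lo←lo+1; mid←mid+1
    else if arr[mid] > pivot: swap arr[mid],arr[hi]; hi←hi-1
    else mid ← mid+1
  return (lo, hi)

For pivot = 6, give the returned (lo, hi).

(3, 3)

pivot = 6; lo=0, mid=0, hi=5
arr[mid]=6=6: mid=1
arr[mid]=4<6: swap arr[0],arr[1]; lo=1,mid=2 → [4, 6, 5, 2, 11, 13]
arr[mid]=5<6: swap arr[1],arr[2]; lo=2,mid=3 → [4, 5, 6, 2, 11, 13]
arr[mid]=2<6: swap arr[2],arr[3]; lo=3,mid=4 → [4, 5, 2, 6, 11, 13]
arr[mid]=11>6: swap arr[4],arr[5]; hi=4 → [4, 5, 2, 6, 13, 11]
arr[mid]=13>6: swap arr[4],arr[4]; hi=3 → [4, 5, 2, 6, 13, 11]
end: lo=3, hi=3; arr = [4, 5, 2, 6, 13, 11]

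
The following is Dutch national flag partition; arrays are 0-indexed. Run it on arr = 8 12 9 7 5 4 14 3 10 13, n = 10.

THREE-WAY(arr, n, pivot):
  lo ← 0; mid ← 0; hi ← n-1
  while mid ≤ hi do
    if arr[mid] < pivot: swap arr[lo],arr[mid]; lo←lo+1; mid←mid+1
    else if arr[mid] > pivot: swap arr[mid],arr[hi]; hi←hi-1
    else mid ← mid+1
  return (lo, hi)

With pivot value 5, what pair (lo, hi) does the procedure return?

pivot = 5; lo=0, mid=0, hi=9
arr[mid]=8>5: swap arr[0],arr[9]; hi=8 → 13 12 9 7 5 4 14 3 10 8
arr[mid]=13>5: swap arr[0],arr[8]; hi=7 → 10 12 9 7 5 4 14 3 13 8
arr[mid]=10>5: swap arr[0],arr[7]; hi=6 → 3 12 9 7 5 4 14 10 13 8
arr[mid]=3<5: swap arr[0],arr[0]; lo=1,mid=1 → 3 12 9 7 5 4 14 10 13 8
arr[mid]=12>5: swap arr[1],arr[6]; hi=5 → 3 14 9 7 5 4 12 10 13 8
arr[mid]=14>5: swap arr[1],arr[5]; hi=4 → 3 4 9 7 5 14 12 10 13 8
arr[mid]=4<5: swap arr[1],arr[1]; lo=2,mid=2 → 3 4 9 7 5 14 12 10 13 8
arr[mid]=9>5: swap arr[2],arr[4]; hi=3 → 3 4 5 7 9 14 12 10 13 8
arr[mid]=5=5: mid=3
arr[mid]=7>5: swap arr[3],arr[3]; hi=2 → 3 4 5 7 9 14 12 10 13 8
end: lo=2, hi=2; arr = 3 4 5 7 9 14 12 10 13 8

(2, 2)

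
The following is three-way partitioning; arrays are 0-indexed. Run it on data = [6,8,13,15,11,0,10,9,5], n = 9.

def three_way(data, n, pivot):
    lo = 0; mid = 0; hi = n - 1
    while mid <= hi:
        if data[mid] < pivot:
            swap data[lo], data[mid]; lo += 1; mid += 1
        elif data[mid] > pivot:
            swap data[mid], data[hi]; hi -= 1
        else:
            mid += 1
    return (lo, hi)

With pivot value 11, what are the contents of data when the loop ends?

lo=0 mid=0 hi=8
6<11: swap(0,0), lo=1 mid=1 ⇒ [6,8,13,15,11,0,10,9,5]
8<11: swap(1,1), lo=2 mid=2 ⇒ [6,8,13,15,11,0,10,9,5]
13>11: swap(2,8), hi=7 ⇒ [6,8,5,15,11,0,10,9,13]
5<11: swap(2,2), lo=3 mid=3 ⇒ [6,8,5,15,11,0,10,9,13]
15>11: swap(3,7), hi=6 ⇒ [6,8,5,9,11,0,10,15,13]
9<11: swap(3,3), lo=4 mid=4 ⇒ [6,8,5,9,11,0,10,15,13]
11=11: mid=5
0<11: swap(4,5), lo=5 mid=6 ⇒ [6,8,5,9,0,11,10,15,13]
10<11: swap(5,6), lo=6 mid=7 ⇒ [6,8,5,9,0,10,11,15,13]
done. lo=6 hi=6; data=[6,8,5,9,0,10,11,15,13]

[6,8,5,9,0,10,11,15,13]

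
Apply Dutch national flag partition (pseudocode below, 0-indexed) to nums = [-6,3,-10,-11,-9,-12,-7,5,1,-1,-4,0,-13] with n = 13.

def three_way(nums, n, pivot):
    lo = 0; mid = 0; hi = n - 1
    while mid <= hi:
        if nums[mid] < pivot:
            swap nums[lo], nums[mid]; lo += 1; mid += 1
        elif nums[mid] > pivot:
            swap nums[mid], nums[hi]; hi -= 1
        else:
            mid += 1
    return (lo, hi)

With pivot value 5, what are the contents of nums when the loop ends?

[-6,3,-10,-11,-9,-12,-7,1,-1,-4,0,-13,5]

lo=0 mid=0 hi=12
-6<5: swap(0,0), lo=1 mid=1 ⇒ [-6,3,-10,-11,-9,-12,-7,5,1,-1,-4,0,-13]
3<5: swap(1,1), lo=2 mid=2 ⇒ [-6,3,-10,-11,-9,-12,-7,5,1,-1,-4,0,-13]
-10<5: swap(2,2), lo=3 mid=3 ⇒ [-6,3,-10,-11,-9,-12,-7,5,1,-1,-4,0,-13]
-11<5: swap(3,3), lo=4 mid=4 ⇒ [-6,3,-10,-11,-9,-12,-7,5,1,-1,-4,0,-13]
-9<5: swap(4,4), lo=5 mid=5 ⇒ [-6,3,-10,-11,-9,-12,-7,5,1,-1,-4,0,-13]
-12<5: swap(5,5), lo=6 mid=6 ⇒ [-6,3,-10,-11,-9,-12,-7,5,1,-1,-4,0,-13]
-7<5: swap(6,6), lo=7 mid=7 ⇒ [-6,3,-10,-11,-9,-12,-7,5,1,-1,-4,0,-13]
5=5: mid=8
1<5: swap(7,8), lo=8 mid=9 ⇒ [-6,3,-10,-11,-9,-12,-7,1,5,-1,-4,0,-13]
-1<5: swap(8,9), lo=9 mid=10 ⇒ [-6,3,-10,-11,-9,-12,-7,1,-1,5,-4,0,-13]
-4<5: swap(9,10), lo=10 mid=11 ⇒ [-6,3,-10,-11,-9,-12,-7,1,-1,-4,5,0,-13]
0<5: swap(10,11), lo=11 mid=12 ⇒ [-6,3,-10,-11,-9,-12,-7,1,-1,-4,0,5,-13]
-13<5: swap(11,12), lo=12 mid=13 ⇒ [-6,3,-10,-11,-9,-12,-7,1,-1,-4,0,-13,5]
done. lo=12 hi=12; nums=[-6,3,-10,-11,-9,-12,-7,1,-1,-4,0,-13,5]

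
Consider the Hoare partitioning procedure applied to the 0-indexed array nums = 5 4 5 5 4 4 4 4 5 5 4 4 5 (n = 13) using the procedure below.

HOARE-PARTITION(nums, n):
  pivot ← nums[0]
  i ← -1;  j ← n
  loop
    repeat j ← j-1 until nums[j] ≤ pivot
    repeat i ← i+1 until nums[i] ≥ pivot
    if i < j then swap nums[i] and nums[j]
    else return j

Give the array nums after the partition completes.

pivot = nums[0] = 5; i = -1, j = 13
j→12 (nums[12]=5≤5), i→0 (nums[0]=5≥5); i<j, swap → 5 4 5 5 4 4 4 4 5 5 4 4 5
j→11 (nums[11]=4≤5), i→2 (nums[2]=5≥5); i<j, swap → 5 4 4 5 4 4 4 4 5 5 4 5 5
j→10 (nums[10]=4≤5), i→3 (nums[3]=5≥5); i<j, swap → 5 4 4 4 4 4 4 4 5 5 5 5 5
j→9 (nums[9]=5≤5), i→8 (nums[8]=5≥5); i<j, swap → 5 4 4 4 4 4 4 4 5 5 5 5 5
j→8, i→9; i≥j, return j=8. nums = 5 4 4 4 4 4 4 4 5 5 5 5 5

5 4 4 4 4 4 4 4 5 5 5 5 5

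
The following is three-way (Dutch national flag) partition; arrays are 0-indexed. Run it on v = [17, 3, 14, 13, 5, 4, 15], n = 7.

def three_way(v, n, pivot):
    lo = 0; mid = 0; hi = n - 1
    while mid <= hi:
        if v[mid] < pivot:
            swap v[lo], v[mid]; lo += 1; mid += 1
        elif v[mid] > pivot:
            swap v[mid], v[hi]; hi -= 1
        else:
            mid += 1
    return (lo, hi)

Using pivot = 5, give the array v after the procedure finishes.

[4, 3, 5, 13, 14, 15, 17]

pivot = 5; lo=0, mid=0, hi=6
v[mid]=17>5: swap v[0],v[6]; hi=5 → [15, 3, 14, 13, 5, 4, 17]
v[mid]=15>5: swap v[0],v[5]; hi=4 → [4, 3, 14, 13, 5, 15, 17]
v[mid]=4<5: swap v[0],v[0]; lo=1,mid=1 → [4, 3, 14, 13, 5, 15, 17]
v[mid]=3<5: swap v[1],v[1]; lo=2,mid=2 → [4, 3, 14, 13, 5, 15, 17]
v[mid]=14>5: swap v[2],v[4]; hi=3 → [4, 3, 5, 13, 14, 15, 17]
v[mid]=5=5: mid=3
v[mid]=13>5: swap v[3],v[3]; hi=2 → [4, 3, 5, 13, 14, 15, 17]
end: lo=2, hi=2; v = [4, 3, 5, 13, 14, 15, 17]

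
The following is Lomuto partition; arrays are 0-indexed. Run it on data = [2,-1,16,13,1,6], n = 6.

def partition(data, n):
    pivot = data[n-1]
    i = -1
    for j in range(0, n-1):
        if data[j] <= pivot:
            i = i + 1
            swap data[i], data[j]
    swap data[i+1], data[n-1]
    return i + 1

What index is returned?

pivot = data[5] = 6; i = -1
j=0: data[0]=2 ≤ 6 → i=0, swap data[0],data[0] (no change) → [2,-1,16,13,1,6]
j=1: data[1]=-1 ≤ 6 → i=1, swap data[1],data[1] (no change) → [2,-1,16,13,1,6]
j=2: data[2]=16 > 6 → no swap
j=3: data[3]=13 > 6 → no swap
j=4: data[4]=1 ≤ 6 → i=2, swap data[2],data[4] → [2,-1,1,13,16,6]
final swap data[3],data[5] → [2,-1,1,6,16,13]; return 3

3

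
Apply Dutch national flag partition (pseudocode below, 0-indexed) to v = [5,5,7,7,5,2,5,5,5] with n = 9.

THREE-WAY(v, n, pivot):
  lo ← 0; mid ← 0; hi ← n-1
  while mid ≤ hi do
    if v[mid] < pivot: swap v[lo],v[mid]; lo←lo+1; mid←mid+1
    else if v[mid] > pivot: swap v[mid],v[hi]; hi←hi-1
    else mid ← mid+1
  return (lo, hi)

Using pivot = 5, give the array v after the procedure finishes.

[2,5,5,5,5,5,5,7,7]

pivot = 5; lo=0, mid=0, hi=8
v[mid]=5=5: mid=1
v[mid]=5=5: mid=2
v[mid]=7>5: swap v[2],v[8]; hi=7 → [5,5,5,7,5,2,5,5,7]
v[mid]=5=5: mid=3
v[mid]=7>5: swap v[3],v[7]; hi=6 → [5,5,5,5,5,2,5,7,7]
v[mid]=5=5: mid=4
v[mid]=5=5: mid=5
v[mid]=2<5: swap v[0],v[5]; lo=1,mid=6 → [2,5,5,5,5,5,5,7,7]
v[mid]=5=5: mid=7
end: lo=1, hi=6; v = [2,5,5,5,5,5,5,7,7]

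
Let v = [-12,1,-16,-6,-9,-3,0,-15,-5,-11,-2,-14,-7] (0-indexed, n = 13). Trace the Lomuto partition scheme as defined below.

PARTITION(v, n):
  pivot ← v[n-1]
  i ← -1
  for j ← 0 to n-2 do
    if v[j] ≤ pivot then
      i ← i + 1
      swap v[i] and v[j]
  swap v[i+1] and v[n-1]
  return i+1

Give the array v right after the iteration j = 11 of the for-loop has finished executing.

pivot = v[12] = -7; i = -1
j=0: v[0]=-12 ≤ -7 → i=0, swap v[0],v[0] (no change) → [-12,1,-16,-6,-9,-3,0,-15,-5,-11,-2,-14,-7]
j=1: v[1]=1 > -7 → no swap
j=2: v[2]=-16 ≤ -7 → i=1, swap v[1],v[2] → [-12,-16,1,-6,-9,-3,0,-15,-5,-11,-2,-14,-7]
j=3: v[3]=-6 > -7 → no swap
j=4: v[4]=-9 ≤ -7 → i=2, swap v[2],v[4] → [-12,-16,-9,-6,1,-3,0,-15,-5,-11,-2,-14,-7]
j=5: v[5]=-3 > -7 → no swap
j=6: v[6]=0 > -7 → no swap
j=7: v[7]=-15 ≤ -7 → i=3, swap v[3],v[7] → [-12,-16,-9,-15,1,-3,0,-6,-5,-11,-2,-14,-7]
j=8: v[8]=-5 > -7 → no swap
j=9: v[9]=-11 ≤ -7 → i=4, swap v[4],v[9] → [-12,-16,-9,-15,-11,-3,0,-6,-5,1,-2,-14,-7]
j=10: v[10]=-2 > -7 → no swap
j=11: v[11]=-14 ≤ -7 → i=5, swap v[5],v[11] → [-12,-16,-9,-15,-11,-14,0,-6,-5,1,-2,-3,-7]
(after j=11) v = [-12,-16,-9,-15,-11,-14,0,-6,-5,1,-2,-3,-7]

[-12,-16,-9,-15,-11,-14,0,-6,-5,1,-2,-3,-7]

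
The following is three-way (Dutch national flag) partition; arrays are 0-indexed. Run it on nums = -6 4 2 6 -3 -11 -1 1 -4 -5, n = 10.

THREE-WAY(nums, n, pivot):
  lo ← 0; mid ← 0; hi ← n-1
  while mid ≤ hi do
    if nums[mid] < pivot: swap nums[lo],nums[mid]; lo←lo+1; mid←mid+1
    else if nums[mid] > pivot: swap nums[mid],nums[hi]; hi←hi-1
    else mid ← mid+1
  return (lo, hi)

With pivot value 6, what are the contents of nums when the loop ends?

-6 4 2 -3 -11 -1 1 -4 -5 6

lo=0 mid=0 hi=9
-6<6: swap(0,0), lo=1 mid=1 ⇒ -6 4 2 6 -3 -11 -1 1 -4 -5
4<6: swap(1,1), lo=2 mid=2 ⇒ -6 4 2 6 -3 -11 -1 1 -4 -5
2<6: swap(2,2), lo=3 mid=3 ⇒ -6 4 2 6 -3 -11 -1 1 -4 -5
6=6: mid=4
-3<6: swap(3,4), lo=4 mid=5 ⇒ -6 4 2 -3 6 -11 -1 1 -4 -5
-11<6: swap(4,5), lo=5 mid=6 ⇒ -6 4 2 -3 -11 6 -1 1 -4 -5
-1<6: swap(5,6), lo=6 mid=7 ⇒ -6 4 2 -3 -11 -1 6 1 -4 -5
1<6: swap(6,7), lo=7 mid=8 ⇒ -6 4 2 -3 -11 -1 1 6 -4 -5
-4<6: swap(7,8), lo=8 mid=9 ⇒ -6 4 2 -3 -11 -1 1 -4 6 -5
-5<6: swap(8,9), lo=9 mid=10 ⇒ -6 4 2 -3 -11 -1 1 -4 -5 6
done. lo=9 hi=9; nums=-6 4 2 -3 -11 -1 1 -4 -5 6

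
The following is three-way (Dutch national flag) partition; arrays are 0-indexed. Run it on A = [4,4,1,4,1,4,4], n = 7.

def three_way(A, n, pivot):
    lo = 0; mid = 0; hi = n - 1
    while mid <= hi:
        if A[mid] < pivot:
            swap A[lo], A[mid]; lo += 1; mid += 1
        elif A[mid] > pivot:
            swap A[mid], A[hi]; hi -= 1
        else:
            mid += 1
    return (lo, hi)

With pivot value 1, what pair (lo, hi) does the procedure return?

(0, 1)

pivot = 1; lo=0, mid=0, hi=6
A[mid]=4>1: swap A[0],A[6]; hi=5 → [4,4,1,4,1,4,4]
A[mid]=4>1: swap A[0],A[5]; hi=4 → [4,4,1,4,1,4,4]
A[mid]=4>1: swap A[0],A[4]; hi=3 → [1,4,1,4,4,4,4]
A[mid]=1=1: mid=1
A[mid]=4>1: swap A[1],A[3]; hi=2 → [1,4,1,4,4,4,4]
A[mid]=4>1: swap A[1],A[2]; hi=1 → [1,1,4,4,4,4,4]
A[mid]=1=1: mid=2
end: lo=0, hi=1; A = [1,1,4,4,4,4,4]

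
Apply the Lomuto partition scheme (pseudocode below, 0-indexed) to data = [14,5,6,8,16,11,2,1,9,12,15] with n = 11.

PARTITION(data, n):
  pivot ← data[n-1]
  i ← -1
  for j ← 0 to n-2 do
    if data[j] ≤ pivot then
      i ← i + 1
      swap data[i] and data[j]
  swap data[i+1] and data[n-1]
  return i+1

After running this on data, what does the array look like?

pivot=15, i=-1
j=0: 14≤15, i=0, swap(0,0) ⇒ [14,5,6,8,16,11,2,1,9,12,15]
j=1: 5≤15, i=1, swap(1,1) ⇒ [14,5,6,8,16,11,2,1,9,12,15]
j=2: 6≤15, i=2, swap(2,2) ⇒ [14,5,6,8,16,11,2,1,9,12,15]
j=3: 8≤15, i=3, swap(3,3) ⇒ [14,5,6,8,16,11,2,1,9,12,15]
j=4: 16>15, skip
j=5: 11≤15, i=4, swap(4,5) ⇒ [14,5,6,8,11,16,2,1,9,12,15]
j=6: 2≤15, i=5, swap(5,6) ⇒ [14,5,6,8,11,2,16,1,9,12,15]
j=7: 1≤15, i=6, swap(6,7) ⇒ [14,5,6,8,11,2,1,16,9,12,15]
j=8: 9≤15, i=7, swap(7,8) ⇒ [14,5,6,8,11,2,1,9,16,12,15]
j=9: 12≤15, i=8, swap(8,9) ⇒ [14,5,6,8,11,2,1,9,12,16,15]
swap(9,10) ⇒ [14,5,6,8,11,2,1,9,12,15,16]; return 9

[14,5,6,8,11,2,1,9,12,15,16]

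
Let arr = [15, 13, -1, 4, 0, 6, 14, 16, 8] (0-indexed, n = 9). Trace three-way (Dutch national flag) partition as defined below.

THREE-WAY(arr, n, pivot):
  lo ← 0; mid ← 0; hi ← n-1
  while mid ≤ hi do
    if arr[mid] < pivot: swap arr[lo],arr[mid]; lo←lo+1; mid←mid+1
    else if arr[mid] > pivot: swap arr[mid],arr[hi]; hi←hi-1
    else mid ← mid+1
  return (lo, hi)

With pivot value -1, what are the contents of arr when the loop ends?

pivot = -1; lo=0, mid=0, hi=8
arr[mid]=15>-1: swap arr[0],arr[8]; hi=7 → [8, 13, -1, 4, 0, 6, 14, 16, 15]
arr[mid]=8>-1: swap arr[0],arr[7]; hi=6 → [16, 13, -1, 4, 0, 6, 14, 8, 15]
arr[mid]=16>-1: swap arr[0],arr[6]; hi=5 → [14, 13, -1, 4, 0, 6, 16, 8, 15]
arr[mid]=14>-1: swap arr[0],arr[5]; hi=4 → [6, 13, -1, 4, 0, 14, 16, 8, 15]
arr[mid]=6>-1: swap arr[0],arr[4]; hi=3 → [0, 13, -1, 4, 6, 14, 16, 8, 15]
arr[mid]=0>-1: swap arr[0],arr[3]; hi=2 → [4, 13, -1, 0, 6, 14, 16, 8, 15]
arr[mid]=4>-1: swap arr[0],arr[2]; hi=1 → [-1, 13, 4, 0, 6, 14, 16, 8, 15]
arr[mid]=-1=-1: mid=1
arr[mid]=13>-1: swap arr[1],arr[1]; hi=0 → [-1, 13, 4, 0, 6, 14, 16, 8, 15]
end: lo=0, hi=0; arr = [-1, 13, 4, 0, 6, 14, 16, 8, 15]

[-1, 13, 4, 0, 6, 14, 16, 8, 15]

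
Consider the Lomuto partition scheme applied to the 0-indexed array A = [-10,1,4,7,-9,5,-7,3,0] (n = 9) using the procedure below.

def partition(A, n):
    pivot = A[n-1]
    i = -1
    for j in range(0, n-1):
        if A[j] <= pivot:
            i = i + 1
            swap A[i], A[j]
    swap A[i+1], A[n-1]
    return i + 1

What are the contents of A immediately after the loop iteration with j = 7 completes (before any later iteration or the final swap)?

[-10,-9,-7,7,1,5,4,3,0]

pivot=0, i=-1
j=0: -10≤0, i=0, swap(0,0) ⇒ [-10,1,4,7,-9,5,-7,3,0]
j=1: 1>0, skip
j=2: 4>0, skip
j=3: 7>0, skip
j=4: -9≤0, i=1, swap(1,4) ⇒ [-10,-9,4,7,1,5,-7,3,0]
j=5: 5>0, skip
j=6: -7≤0, i=2, swap(2,6) ⇒ [-10,-9,-7,7,1,5,4,3,0]
j=7: 3>0, skip
(after j=7) A = [-10,-9,-7,7,1,5,4,3,0]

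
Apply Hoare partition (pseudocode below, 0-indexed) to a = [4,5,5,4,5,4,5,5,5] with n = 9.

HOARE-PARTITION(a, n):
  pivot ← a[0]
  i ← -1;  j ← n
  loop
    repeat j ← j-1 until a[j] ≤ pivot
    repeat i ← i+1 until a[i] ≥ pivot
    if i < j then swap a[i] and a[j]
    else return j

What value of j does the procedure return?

1

pivot = a[0] = 4; i = -1, j = 9
j→5 (a[5]=4≤4), i→0 (a[0]=4≥4); i<j, swap → [4,5,5,4,5,4,5,5,5]
j→3 (a[3]=4≤4), i→1 (a[1]=5≥4); i<j, swap → [4,4,5,5,5,4,5,5,5]
j→1, i→2; i≥j, return j=1. a = [4,4,5,5,5,4,5,5,5]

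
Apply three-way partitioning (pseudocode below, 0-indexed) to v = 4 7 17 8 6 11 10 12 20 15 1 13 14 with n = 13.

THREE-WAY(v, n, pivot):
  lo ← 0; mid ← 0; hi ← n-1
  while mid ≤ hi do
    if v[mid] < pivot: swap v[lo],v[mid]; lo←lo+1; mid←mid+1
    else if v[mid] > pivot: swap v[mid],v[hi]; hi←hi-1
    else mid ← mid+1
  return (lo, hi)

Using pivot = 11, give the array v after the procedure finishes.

4 7 1 8 6 10 11 20 15 12 13 14 17

pivot = 11; lo=0, mid=0, hi=12
v[mid]=4<11: swap v[0],v[0]; lo=1,mid=1 → 4 7 17 8 6 11 10 12 20 15 1 13 14
v[mid]=7<11: swap v[1],v[1]; lo=2,mid=2 → 4 7 17 8 6 11 10 12 20 15 1 13 14
v[mid]=17>11: swap v[2],v[12]; hi=11 → 4 7 14 8 6 11 10 12 20 15 1 13 17
v[mid]=14>11: swap v[2],v[11]; hi=10 → 4 7 13 8 6 11 10 12 20 15 1 14 17
v[mid]=13>11: swap v[2],v[10]; hi=9 → 4 7 1 8 6 11 10 12 20 15 13 14 17
v[mid]=1<11: swap v[2],v[2]; lo=3,mid=3 → 4 7 1 8 6 11 10 12 20 15 13 14 17
v[mid]=8<11: swap v[3],v[3]; lo=4,mid=4 → 4 7 1 8 6 11 10 12 20 15 13 14 17
v[mid]=6<11: swap v[4],v[4]; lo=5,mid=5 → 4 7 1 8 6 11 10 12 20 15 13 14 17
v[mid]=11=11: mid=6
v[mid]=10<11: swap v[5],v[6]; lo=6,mid=7 → 4 7 1 8 6 10 11 12 20 15 13 14 17
v[mid]=12>11: swap v[7],v[9]; hi=8 → 4 7 1 8 6 10 11 15 20 12 13 14 17
v[mid]=15>11: swap v[7],v[8]; hi=7 → 4 7 1 8 6 10 11 20 15 12 13 14 17
v[mid]=20>11: swap v[7],v[7]; hi=6 → 4 7 1 8 6 10 11 20 15 12 13 14 17
end: lo=6, hi=6; v = 4 7 1 8 6 10 11 20 15 12 13 14 17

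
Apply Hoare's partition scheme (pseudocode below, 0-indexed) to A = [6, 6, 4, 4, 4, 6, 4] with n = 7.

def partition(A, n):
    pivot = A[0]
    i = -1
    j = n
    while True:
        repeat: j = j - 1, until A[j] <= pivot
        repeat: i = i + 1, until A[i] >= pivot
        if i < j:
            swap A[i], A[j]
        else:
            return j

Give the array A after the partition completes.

[4, 6, 4, 4, 4, 6, 6]

pivot = A[0] = 6; i = -1, j = 7
j→6 (A[6]=4≤6), i→0 (A[0]=6≥6); i<j, swap → [4, 6, 4, 4, 4, 6, 6]
j→5 (A[5]=6≤6), i→1 (A[1]=6≥6); i<j, swap → [4, 6, 4, 4, 4, 6, 6]
j→4, i→5; i≥j, return j=4. A = [4, 6, 4, 4, 4, 6, 6]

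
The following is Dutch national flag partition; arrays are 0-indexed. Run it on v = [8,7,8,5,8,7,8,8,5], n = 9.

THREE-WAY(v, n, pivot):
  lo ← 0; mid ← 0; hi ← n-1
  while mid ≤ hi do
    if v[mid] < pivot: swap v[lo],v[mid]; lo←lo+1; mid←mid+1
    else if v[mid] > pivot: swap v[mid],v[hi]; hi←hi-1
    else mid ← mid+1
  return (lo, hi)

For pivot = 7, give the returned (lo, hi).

(2, 3)

lo=0 mid=0 hi=8
8>7: swap(0,8), hi=7 ⇒ [5,7,8,5,8,7,8,8,8]
5<7: swap(0,0), lo=1 mid=1 ⇒ [5,7,8,5,8,7,8,8,8]
7=7: mid=2
8>7: swap(2,7), hi=6 ⇒ [5,7,8,5,8,7,8,8,8]
8>7: swap(2,6), hi=5 ⇒ [5,7,8,5,8,7,8,8,8]
8>7: swap(2,5), hi=4 ⇒ [5,7,7,5,8,8,8,8,8]
7=7: mid=3
5<7: swap(1,3), lo=2 mid=4 ⇒ [5,5,7,7,8,8,8,8,8]
8>7: swap(4,4), hi=3 ⇒ [5,5,7,7,8,8,8,8,8]
done. lo=2 hi=3; v=[5,5,7,7,8,8,8,8,8]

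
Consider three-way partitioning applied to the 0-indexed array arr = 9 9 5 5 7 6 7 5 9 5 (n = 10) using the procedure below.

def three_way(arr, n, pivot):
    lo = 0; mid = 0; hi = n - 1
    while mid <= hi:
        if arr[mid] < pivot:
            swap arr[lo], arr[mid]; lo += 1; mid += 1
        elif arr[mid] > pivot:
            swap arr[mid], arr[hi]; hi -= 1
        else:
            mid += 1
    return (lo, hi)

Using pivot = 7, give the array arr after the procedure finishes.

5 5 5 5 6 7 7 9 9 9

pivot = 7; lo=0, mid=0, hi=9
arr[mid]=9>7: swap arr[0],arr[9]; hi=8 → 5 9 5 5 7 6 7 5 9 9
arr[mid]=5<7: swap arr[0],arr[0]; lo=1,mid=1 → 5 9 5 5 7 6 7 5 9 9
arr[mid]=9>7: swap arr[1],arr[8]; hi=7 → 5 9 5 5 7 6 7 5 9 9
arr[mid]=9>7: swap arr[1],arr[7]; hi=6 → 5 5 5 5 7 6 7 9 9 9
arr[mid]=5<7: swap arr[1],arr[1]; lo=2,mid=2 → 5 5 5 5 7 6 7 9 9 9
arr[mid]=5<7: swap arr[2],arr[2]; lo=3,mid=3 → 5 5 5 5 7 6 7 9 9 9
arr[mid]=5<7: swap arr[3],arr[3]; lo=4,mid=4 → 5 5 5 5 7 6 7 9 9 9
arr[mid]=7=7: mid=5
arr[mid]=6<7: swap arr[4],arr[5]; lo=5,mid=6 → 5 5 5 5 6 7 7 9 9 9
arr[mid]=7=7: mid=7
end: lo=5, hi=6; arr = 5 5 5 5 6 7 7 9 9 9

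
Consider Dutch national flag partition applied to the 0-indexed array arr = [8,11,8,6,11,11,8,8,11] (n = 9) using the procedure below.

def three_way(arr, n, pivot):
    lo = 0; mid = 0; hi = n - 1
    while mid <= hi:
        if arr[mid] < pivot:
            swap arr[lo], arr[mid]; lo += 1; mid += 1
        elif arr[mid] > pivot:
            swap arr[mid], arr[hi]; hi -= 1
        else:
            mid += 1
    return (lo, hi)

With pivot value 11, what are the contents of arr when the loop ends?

pivot = 11; lo=0, mid=0, hi=8
arr[mid]=8<11: swap arr[0],arr[0]; lo=1,mid=1 → [8,11,8,6,11,11,8,8,11]
arr[mid]=11=11: mid=2
arr[mid]=8<11: swap arr[1],arr[2]; lo=2,mid=3 → [8,8,11,6,11,11,8,8,11]
arr[mid]=6<11: swap arr[2],arr[3]; lo=3,mid=4 → [8,8,6,11,11,11,8,8,11]
arr[mid]=11=11: mid=5
arr[mid]=11=11: mid=6
arr[mid]=8<11: swap arr[3],arr[6]; lo=4,mid=7 → [8,8,6,8,11,11,11,8,11]
arr[mid]=8<11: swap arr[4],arr[7]; lo=5,mid=8 → [8,8,6,8,8,11,11,11,11]
arr[mid]=11=11: mid=9
end: lo=5, hi=8; arr = [8,8,6,8,8,11,11,11,11]

[8,8,6,8,8,11,11,11,11]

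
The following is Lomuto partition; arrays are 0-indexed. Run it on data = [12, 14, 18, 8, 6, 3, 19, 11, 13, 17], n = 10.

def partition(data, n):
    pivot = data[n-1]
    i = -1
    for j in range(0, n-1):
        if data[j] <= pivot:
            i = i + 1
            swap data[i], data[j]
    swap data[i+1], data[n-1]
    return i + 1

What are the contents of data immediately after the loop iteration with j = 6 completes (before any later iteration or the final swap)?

pivot = data[9] = 17; i = -1
j=0: data[0]=12 ≤ 17 → i=0, swap data[0],data[0] (no change) → [12, 14, 18, 8, 6, 3, 19, 11, 13, 17]
j=1: data[1]=14 ≤ 17 → i=1, swap data[1],data[1] (no change) → [12, 14, 18, 8, 6, 3, 19, 11, 13, 17]
j=2: data[2]=18 > 17 → no swap
j=3: data[3]=8 ≤ 17 → i=2, swap data[2],data[3] → [12, 14, 8, 18, 6, 3, 19, 11, 13, 17]
j=4: data[4]=6 ≤ 17 → i=3, swap data[3],data[4] → [12, 14, 8, 6, 18, 3, 19, 11, 13, 17]
j=5: data[5]=3 ≤ 17 → i=4, swap data[4],data[5] → [12, 14, 8, 6, 3, 18, 19, 11, 13, 17]
j=6: data[6]=19 > 17 → no swap
(after j=6) data = [12, 14, 8, 6, 3, 18, 19, 11, 13, 17]

[12, 14, 8, 6, 3, 18, 19, 11, 13, 17]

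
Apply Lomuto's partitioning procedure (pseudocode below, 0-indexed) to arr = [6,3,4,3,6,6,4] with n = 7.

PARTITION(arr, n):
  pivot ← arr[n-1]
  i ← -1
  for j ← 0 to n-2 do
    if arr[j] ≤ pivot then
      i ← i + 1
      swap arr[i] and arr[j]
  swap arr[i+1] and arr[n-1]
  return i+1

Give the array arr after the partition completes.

[3,4,3,4,6,6,6]

pivot=4, i=-1
j=0: 6>4, skip
j=1: 3≤4, i=0, swap(0,1) ⇒ [3,6,4,3,6,6,4]
j=2: 4≤4, i=1, swap(1,2) ⇒ [3,4,6,3,6,6,4]
j=3: 3≤4, i=2, swap(2,3) ⇒ [3,4,3,6,6,6,4]
j=4: 6>4, skip
j=5: 6>4, skip
swap(3,6) ⇒ [3,4,3,4,6,6,6]; return 3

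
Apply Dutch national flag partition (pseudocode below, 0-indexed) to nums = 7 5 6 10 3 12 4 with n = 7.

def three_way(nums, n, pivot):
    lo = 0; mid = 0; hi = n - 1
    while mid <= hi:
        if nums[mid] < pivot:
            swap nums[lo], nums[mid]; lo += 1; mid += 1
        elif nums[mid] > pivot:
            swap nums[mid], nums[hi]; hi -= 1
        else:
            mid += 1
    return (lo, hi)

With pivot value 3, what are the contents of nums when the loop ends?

3 6 10 5 12 4 7

lo=0 mid=0 hi=6
7>3: swap(0,6), hi=5 ⇒ 4 5 6 10 3 12 7
4>3: swap(0,5), hi=4 ⇒ 12 5 6 10 3 4 7
12>3: swap(0,4), hi=3 ⇒ 3 5 6 10 12 4 7
3=3: mid=1
5>3: swap(1,3), hi=2 ⇒ 3 10 6 5 12 4 7
10>3: swap(1,2), hi=1 ⇒ 3 6 10 5 12 4 7
6>3: swap(1,1), hi=0 ⇒ 3 6 10 5 12 4 7
done. lo=0 hi=0; nums=3 6 10 5 12 4 7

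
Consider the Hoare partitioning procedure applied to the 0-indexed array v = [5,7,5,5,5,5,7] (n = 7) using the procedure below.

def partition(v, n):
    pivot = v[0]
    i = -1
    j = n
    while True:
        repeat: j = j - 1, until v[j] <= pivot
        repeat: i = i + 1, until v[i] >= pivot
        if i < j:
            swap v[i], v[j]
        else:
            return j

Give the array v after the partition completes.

pivot = v[0] = 5; i = -1, j = 7
j→5 (v[5]=5≤5), i→0 (v[0]=5≥5); i<j, swap → [5,7,5,5,5,5,7]
j→4 (v[4]=5≤5), i→1 (v[1]=7≥5); i<j, swap → [5,5,5,5,7,5,7]
j→3 (v[3]=5≤5), i→2 (v[2]=5≥5); i<j, swap → [5,5,5,5,7,5,7]
j→2, i→3; i≥j, return j=2. v = [5,5,5,5,7,5,7]

[5,5,5,5,7,5,7]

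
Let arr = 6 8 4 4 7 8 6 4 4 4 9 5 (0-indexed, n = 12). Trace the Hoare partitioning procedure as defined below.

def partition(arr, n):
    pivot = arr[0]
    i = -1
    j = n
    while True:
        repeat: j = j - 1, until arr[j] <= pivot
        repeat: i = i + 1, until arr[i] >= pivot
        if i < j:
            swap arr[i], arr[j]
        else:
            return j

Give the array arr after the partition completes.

pivot = arr[0] = 6; i = -1, j = 12
j→11 (arr[11]=5≤6), i→0 (arr[0]=6≥6); i<j, swap → 5 8 4 4 7 8 6 4 4 4 9 6
j→9 (arr[9]=4≤6), i→1 (arr[1]=8≥6); i<j, swap → 5 4 4 4 7 8 6 4 4 8 9 6
j→8 (arr[8]=4≤6), i→4 (arr[4]=7≥6); i<j, swap → 5 4 4 4 4 8 6 4 7 8 9 6
j→7 (arr[7]=4≤6), i→5 (arr[5]=8≥6); i<j, swap → 5 4 4 4 4 4 6 8 7 8 9 6
j→6, i→6; i≥j, return j=6. arr = 5 4 4 4 4 4 6 8 7 8 9 6

5 4 4 4 4 4 6 8 7 8 9 6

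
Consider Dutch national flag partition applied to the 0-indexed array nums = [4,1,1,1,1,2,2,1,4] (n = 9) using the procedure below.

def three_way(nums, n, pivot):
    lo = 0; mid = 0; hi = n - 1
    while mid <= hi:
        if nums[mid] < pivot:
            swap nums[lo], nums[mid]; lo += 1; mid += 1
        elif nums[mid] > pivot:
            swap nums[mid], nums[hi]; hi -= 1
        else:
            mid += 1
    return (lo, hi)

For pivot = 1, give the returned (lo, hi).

pivot = 1; lo=0, mid=0, hi=8
nums[mid]=4>1: swap nums[0],nums[8]; hi=7 → [4,1,1,1,1,2,2,1,4]
nums[mid]=4>1: swap nums[0],nums[7]; hi=6 → [1,1,1,1,1,2,2,4,4]
nums[mid]=1=1: mid=1
nums[mid]=1=1: mid=2
nums[mid]=1=1: mid=3
nums[mid]=1=1: mid=4
nums[mid]=1=1: mid=5
nums[mid]=2>1: swap nums[5],nums[6]; hi=5 → [1,1,1,1,1,2,2,4,4]
nums[mid]=2>1: swap nums[5],nums[5]; hi=4 → [1,1,1,1,1,2,2,4,4]
end: lo=0, hi=4; nums = [1,1,1,1,1,2,2,4,4]

(0, 4)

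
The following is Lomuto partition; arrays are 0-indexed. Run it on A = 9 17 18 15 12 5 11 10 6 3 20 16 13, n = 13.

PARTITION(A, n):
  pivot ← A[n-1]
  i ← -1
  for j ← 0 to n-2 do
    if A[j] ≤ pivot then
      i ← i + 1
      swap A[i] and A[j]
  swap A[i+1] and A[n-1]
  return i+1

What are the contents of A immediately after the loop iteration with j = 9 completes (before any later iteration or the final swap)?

9 12 5 11 10 6 3 17 18 15 20 16 13

pivot=13, i=-1
j=0: 9≤13, i=0, swap(0,0) ⇒ 9 17 18 15 12 5 11 10 6 3 20 16 13
j=1: 17>13, skip
j=2: 18>13, skip
j=3: 15>13, skip
j=4: 12≤13, i=1, swap(1,4) ⇒ 9 12 18 15 17 5 11 10 6 3 20 16 13
j=5: 5≤13, i=2, swap(2,5) ⇒ 9 12 5 15 17 18 11 10 6 3 20 16 13
j=6: 11≤13, i=3, swap(3,6) ⇒ 9 12 5 11 17 18 15 10 6 3 20 16 13
j=7: 10≤13, i=4, swap(4,7) ⇒ 9 12 5 11 10 18 15 17 6 3 20 16 13
j=8: 6≤13, i=5, swap(5,8) ⇒ 9 12 5 11 10 6 15 17 18 3 20 16 13
j=9: 3≤13, i=6, swap(6,9) ⇒ 9 12 5 11 10 6 3 17 18 15 20 16 13
(after j=9) A = 9 12 5 11 10 6 3 17 18 15 20 16 13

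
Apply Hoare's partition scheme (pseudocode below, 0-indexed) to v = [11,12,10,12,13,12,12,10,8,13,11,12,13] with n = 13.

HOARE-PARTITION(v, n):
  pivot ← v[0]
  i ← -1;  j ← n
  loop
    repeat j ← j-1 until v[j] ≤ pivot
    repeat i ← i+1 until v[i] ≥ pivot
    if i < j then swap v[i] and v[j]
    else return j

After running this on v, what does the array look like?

pivot=11
j stops at 10 (11), i stops at 0 (11); swap ⇒ [11,12,10,12,13,12,12,10,8,13,11,12,13]
j stops at 8 (8), i stops at 1 (12); swap ⇒ [11,8,10,12,13,12,12,10,12,13,11,12,13]
j stops at 7 (10), i stops at 3 (12); swap ⇒ [11,8,10,10,13,12,12,12,12,13,11,12,13]
j stops at 3, i stops at 4; i≥j ⇒ return 3. v=[11,8,10,10,13,12,12,12,12,13,11,12,13]

[11,8,10,10,13,12,12,12,12,13,11,12,13]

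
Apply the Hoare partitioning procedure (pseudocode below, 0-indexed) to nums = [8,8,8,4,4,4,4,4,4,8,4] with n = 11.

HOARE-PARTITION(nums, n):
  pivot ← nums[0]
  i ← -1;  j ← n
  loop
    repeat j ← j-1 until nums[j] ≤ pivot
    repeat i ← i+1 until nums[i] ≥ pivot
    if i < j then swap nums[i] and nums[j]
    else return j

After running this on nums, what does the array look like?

pivot = nums[0] = 8; i = -1, j = 11
j→10 (nums[10]=4≤8), i→0 (nums[0]=8≥8); i<j, swap → [4,8,8,4,4,4,4,4,4,8,8]
j→9 (nums[9]=8≤8), i→1 (nums[1]=8≥8); i<j, swap → [4,8,8,4,4,4,4,4,4,8,8]
j→8 (nums[8]=4≤8), i→2 (nums[2]=8≥8); i<j, swap → [4,8,4,4,4,4,4,4,8,8,8]
j→7, i→8; i≥j, return j=7. nums = [4,8,4,4,4,4,4,4,8,8,8]

[4,8,4,4,4,4,4,4,8,8,8]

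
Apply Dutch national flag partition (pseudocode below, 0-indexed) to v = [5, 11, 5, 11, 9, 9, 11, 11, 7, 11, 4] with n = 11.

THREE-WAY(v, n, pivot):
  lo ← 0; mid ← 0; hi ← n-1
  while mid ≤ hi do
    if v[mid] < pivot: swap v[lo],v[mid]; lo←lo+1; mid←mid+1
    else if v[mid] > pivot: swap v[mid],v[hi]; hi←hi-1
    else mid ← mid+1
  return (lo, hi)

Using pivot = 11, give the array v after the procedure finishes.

lo=0 mid=0 hi=10
5<11: swap(0,0), lo=1 mid=1 ⇒ [5, 11, 5, 11, 9, 9, 11, 11, 7, 11, 4]
11=11: mid=2
5<11: swap(1,2), lo=2 mid=3 ⇒ [5, 5, 11, 11, 9, 9, 11, 11, 7, 11, 4]
11=11: mid=4
9<11: swap(2,4), lo=3 mid=5 ⇒ [5, 5, 9, 11, 11, 9, 11, 11, 7, 11, 4]
9<11: swap(3,5), lo=4 mid=6 ⇒ [5, 5, 9, 9, 11, 11, 11, 11, 7, 11, 4]
11=11: mid=7
11=11: mid=8
7<11: swap(4,8), lo=5 mid=9 ⇒ [5, 5, 9, 9, 7, 11, 11, 11, 11, 11, 4]
11=11: mid=10
4<11: swap(5,10), lo=6 mid=11 ⇒ [5, 5, 9, 9, 7, 4, 11, 11, 11, 11, 11]
done. lo=6 hi=10; v=[5, 5, 9, 9, 7, 4, 11, 11, 11, 11, 11]

[5, 5, 9, 9, 7, 4, 11, 11, 11, 11, 11]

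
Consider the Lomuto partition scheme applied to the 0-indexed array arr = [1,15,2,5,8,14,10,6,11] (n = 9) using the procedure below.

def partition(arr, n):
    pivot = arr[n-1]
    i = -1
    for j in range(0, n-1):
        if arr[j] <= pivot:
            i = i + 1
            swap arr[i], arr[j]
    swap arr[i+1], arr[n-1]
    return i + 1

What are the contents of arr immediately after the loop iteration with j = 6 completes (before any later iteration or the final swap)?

[1,2,5,8,10,14,15,6,11]

pivot = arr[8] = 11; i = -1
j=0: arr[0]=1 ≤ 11 → i=0, swap arr[0],arr[0] (no change) → [1,15,2,5,8,14,10,6,11]
j=1: arr[1]=15 > 11 → no swap
j=2: arr[2]=2 ≤ 11 → i=1, swap arr[1],arr[2] → [1,2,15,5,8,14,10,6,11]
j=3: arr[3]=5 ≤ 11 → i=2, swap arr[2],arr[3] → [1,2,5,15,8,14,10,6,11]
j=4: arr[4]=8 ≤ 11 → i=3, swap arr[3],arr[4] → [1,2,5,8,15,14,10,6,11]
j=5: arr[5]=14 > 11 → no swap
j=6: arr[6]=10 ≤ 11 → i=4, swap arr[4],arr[6] → [1,2,5,8,10,14,15,6,11]
(after j=6) arr = [1,2,5,8,10,14,15,6,11]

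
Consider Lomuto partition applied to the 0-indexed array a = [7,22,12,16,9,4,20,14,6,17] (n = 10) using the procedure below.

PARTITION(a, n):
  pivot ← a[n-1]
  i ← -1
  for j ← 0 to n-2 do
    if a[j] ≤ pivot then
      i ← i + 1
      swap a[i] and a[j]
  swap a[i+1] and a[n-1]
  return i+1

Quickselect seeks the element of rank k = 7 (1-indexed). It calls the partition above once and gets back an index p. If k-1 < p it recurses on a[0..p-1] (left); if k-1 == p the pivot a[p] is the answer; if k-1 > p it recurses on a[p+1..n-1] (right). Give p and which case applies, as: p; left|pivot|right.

7; left

pivot=17, i=-1
j=0: 7≤17, i=0, swap(0,0) ⇒ [7,22,12,16,9,4,20,14,6,17]
j=1: 22>17, skip
j=2: 12≤17, i=1, swap(1,2) ⇒ [7,12,22,16,9,4,20,14,6,17]
j=3: 16≤17, i=2, swap(2,3) ⇒ [7,12,16,22,9,4,20,14,6,17]
j=4: 9≤17, i=3, swap(3,4) ⇒ [7,12,16,9,22,4,20,14,6,17]
j=5: 4≤17, i=4, swap(4,5) ⇒ [7,12,16,9,4,22,20,14,6,17]
j=6: 20>17, skip
j=7: 14≤17, i=5, swap(5,7) ⇒ [7,12,16,9,4,14,20,22,6,17]
j=8: 6≤17, i=6, swap(6,8) ⇒ [7,12,16,9,4,14,6,22,20,17]
swap(7,9) ⇒ [7,12,16,9,4,14,6,17,20,22]; return 7
p = 7; k-1 = 6 < 7 ⇒ left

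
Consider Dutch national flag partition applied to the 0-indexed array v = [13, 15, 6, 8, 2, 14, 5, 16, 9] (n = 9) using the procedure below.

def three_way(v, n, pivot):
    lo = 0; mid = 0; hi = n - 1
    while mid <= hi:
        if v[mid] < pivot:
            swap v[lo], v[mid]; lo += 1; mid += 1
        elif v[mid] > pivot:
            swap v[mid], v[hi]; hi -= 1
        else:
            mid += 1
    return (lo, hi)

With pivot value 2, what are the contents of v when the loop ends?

[2, 6, 8, 15, 14, 5, 16, 9, 13]

pivot = 2; lo=0, mid=0, hi=8
v[mid]=13>2: swap v[0],v[8]; hi=7 → [9, 15, 6, 8, 2, 14, 5, 16, 13]
v[mid]=9>2: swap v[0],v[7]; hi=6 → [16, 15, 6, 8, 2, 14, 5, 9, 13]
v[mid]=16>2: swap v[0],v[6]; hi=5 → [5, 15, 6, 8, 2, 14, 16, 9, 13]
v[mid]=5>2: swap v[0],v[5]; hi=4 → [14, 15, 6, 8, 2, 5, 16, 9, 13]
v[mid]=14>2: swap v[0],v[4]; hi=3 → [2, 15, 6, 8, 14, 5, 16, 9, 13]
v[mid]=2=2: mid=1
v[mid]=15>2: swap v[1],v[3]; hi=2 → [2, 8, 6, 15, 14, 5, 16, 9, 13]
v[mid]=8>2: swap v[1],v[2]; hi=1 → [2, 6, 8, 15, 14, 5, 16, 9, 13]
v[mid]=6>2: swap v[1],v[1]; hi=0 → [2, 6, 8, 15, 14, 5, 16, 9, 13]
end: lo=0, hi=0; v = [2, 6, 8, 15, 14, 5, 16, 9, 13]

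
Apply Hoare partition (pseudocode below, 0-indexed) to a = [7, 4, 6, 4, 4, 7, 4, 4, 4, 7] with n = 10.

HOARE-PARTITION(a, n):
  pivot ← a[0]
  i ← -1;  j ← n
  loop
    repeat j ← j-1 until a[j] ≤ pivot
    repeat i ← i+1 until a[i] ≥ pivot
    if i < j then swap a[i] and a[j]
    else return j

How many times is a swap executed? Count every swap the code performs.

2

pivot = a[0] = 7; i = -1, j = 10
j→9 (a[9]=7≤7), i→0 (a[0]=7≥7); i<j, swap → [7, 4, 6, 4, 4, 7, 4, 4, 4, 7]
j→8 (a[8]=4≤7), i→5 (a[5]=7≥7); i<j, swap → [7, 4, 6, 4, 4, 4, 4, 4, 7, 7]
j→7, i→8; i≥j, return j=7. a = [7, 4, 6, 4, 4, 4, 4, 4, 7, 7]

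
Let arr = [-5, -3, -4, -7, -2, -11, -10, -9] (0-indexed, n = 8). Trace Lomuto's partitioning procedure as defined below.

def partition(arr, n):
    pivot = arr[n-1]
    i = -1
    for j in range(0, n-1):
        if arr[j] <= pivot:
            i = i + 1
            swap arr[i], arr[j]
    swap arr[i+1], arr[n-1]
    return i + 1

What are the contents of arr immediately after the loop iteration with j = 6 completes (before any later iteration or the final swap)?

[-11, -10, -4, -7, -2, -5, -3, -9]

pivot=-9, i=-1
j=0: -5>-9, skip
j=1: -3>-9, skip
j=2: -4>-9, skip
j=3: -7>-9, skip
j=4: -2>-9, skip
j=5: -11≤-9, i=0, swap(0,5) ⇒ [-11, -3, -4, -7, -2, -5, -10, -9]
j=6: -10≤-9, i=1, swap(1,6) ⇒ [-11, -10, -4, -7, -2, -5, -3, -9]
(after j=6) arr = [-11, -10, -4, -7, -2, -5, -3, -9]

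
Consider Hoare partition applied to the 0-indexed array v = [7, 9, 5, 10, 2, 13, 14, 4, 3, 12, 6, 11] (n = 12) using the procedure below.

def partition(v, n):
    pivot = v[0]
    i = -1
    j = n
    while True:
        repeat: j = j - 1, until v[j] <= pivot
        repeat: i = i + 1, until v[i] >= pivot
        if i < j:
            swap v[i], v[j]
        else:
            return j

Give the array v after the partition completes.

pivot = v[0] = 7; i = -1, j = 12
j→10 (v[10]=6≤7), i→0 (v[0]=7≥7); i<j, swap → [6, 9, 5, 10, 2, 13, 14, 4, 3, 12, 7, 11]
j→8 (v[8]=3≤7), i→1 (v[1]=9≥7); i<j, swap → [6, 3, 5, 10, 2, 13, 14, 4, 9, 12, 7, 11]
j→7 (v[7]=4≤7), i→3 (v[3]=10≥7); i<j, swap → [6, 3, 5, 4, 2, 13, 14, 10, 9, 12, 7, 11]
j→4, i→5; i≥j, return j=4. v = [6, 3, 5, 4, 2, 13, 14, 10, 9, 12, 7, 11]

[6, 3, 5, 4, 2, 13, 14, 10, 9, 12, 7, 11]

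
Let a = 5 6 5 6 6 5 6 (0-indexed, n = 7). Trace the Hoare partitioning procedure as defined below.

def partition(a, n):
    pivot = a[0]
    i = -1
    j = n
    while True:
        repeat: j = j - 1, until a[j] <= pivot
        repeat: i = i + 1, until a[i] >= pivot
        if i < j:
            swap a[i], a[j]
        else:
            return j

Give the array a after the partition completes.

5 5 6 6 6 5 6

pivot=5
j stops at 5 (5), i stops at 0 (5); swap ⇒ 5 6 5 6 6 5 6
j stops at 2 (5), i stops at 1 (6); swap ⇒ 5 5 6 6 6 5 6
j stops at 1, i stops at 2; i≥j ⇒ return 1. a=5 5 6 6 6 5 6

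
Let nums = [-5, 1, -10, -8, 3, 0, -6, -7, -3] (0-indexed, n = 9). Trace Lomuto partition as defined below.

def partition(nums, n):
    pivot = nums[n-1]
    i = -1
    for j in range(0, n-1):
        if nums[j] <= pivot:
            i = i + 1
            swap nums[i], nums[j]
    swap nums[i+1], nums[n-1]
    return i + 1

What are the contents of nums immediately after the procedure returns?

pivot = nums[8] = -3; i = -1
j=0: nums[0]=-5 ≤ -3 → i=0, swap nums[0],nums[0] (no change) → [-5, 1, -10, -8, 3, 0, -6, -7, -3]
j=1: nums[1]=1 > -3 → no swap
j=2: nums[2]=-10 ≤ -3 → i=1, swap nums[1],nums[2] → [-5, -10, 1, -8, 3, 0, -6, -7, -3]
j=3: nums[3]=-8 ≤ -3 → i=2, swap nums[2],nums[3] → [-5, -10, -8, 1, 3, 0, -6, -7, -3]
j=4: nums[4]=3 > -3 → no swap
j=5: nums[5]=0 > -3 → no swap
j=6: nums[6]=-6 ≤ -3 → i=3, swap nums[3],nums[6] → [-5, -10, -8, -6, 3, 0, 1, -7, -3]
j=7: nums[7]=-7 ≤ -3 → i=4, swap nums[4],nums[7] → [-5, -10, -8, -6, -7, 0, 1, 3, -3]
final swap nums[5],nums[8] → [-5, -10, -8, -6, -7, -3, 1, 3, 0]; return 5

[-5, -10, -8, -6, -7, -3, 1, 3, 0]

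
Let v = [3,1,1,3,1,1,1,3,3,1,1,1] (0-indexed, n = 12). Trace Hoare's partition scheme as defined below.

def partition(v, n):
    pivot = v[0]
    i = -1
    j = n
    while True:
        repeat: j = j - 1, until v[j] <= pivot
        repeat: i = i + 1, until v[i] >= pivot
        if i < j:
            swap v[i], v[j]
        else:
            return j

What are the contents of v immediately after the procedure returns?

[1,1,1,1,1,1,1,1,3,3,3,3]

pivot=3
j stops at 11 (1), i stops at 0 (3); swap ⇒ [1,1,1,3,1,1,1,3,3,1,1,3]
j stops at 10 (1), i stops at 3 (3); swap ⇒ [1,1,1,1,1,1,1,3,3,1,3,3]
j stops at 9 (1), i stops at 7 (3); swap ⇒ [1,1,1,1,1,1,1,1,3,3,3,3]
j stops at 8, i stops at 8; i≥j ⇒ return 8. v=[1,1,1,1,1,1,1,1,3,3,3,3]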